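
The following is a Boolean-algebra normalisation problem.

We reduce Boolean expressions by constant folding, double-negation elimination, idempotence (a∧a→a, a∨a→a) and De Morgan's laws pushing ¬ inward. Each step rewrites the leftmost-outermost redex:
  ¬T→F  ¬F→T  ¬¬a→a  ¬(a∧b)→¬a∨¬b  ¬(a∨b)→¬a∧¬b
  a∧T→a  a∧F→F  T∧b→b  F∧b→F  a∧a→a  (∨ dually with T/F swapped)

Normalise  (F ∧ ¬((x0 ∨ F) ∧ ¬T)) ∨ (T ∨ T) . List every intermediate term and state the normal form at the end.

Answer: normal form = T  (in 3 steps)

Reduction:
  start: (F ∧ ¬((x0 ∨ F) ∧ ¬T)) ∨ (T ∨ T)
  step 1: F ∨ (T ∨ T)
  step 2: T ∨ T
  step 3: T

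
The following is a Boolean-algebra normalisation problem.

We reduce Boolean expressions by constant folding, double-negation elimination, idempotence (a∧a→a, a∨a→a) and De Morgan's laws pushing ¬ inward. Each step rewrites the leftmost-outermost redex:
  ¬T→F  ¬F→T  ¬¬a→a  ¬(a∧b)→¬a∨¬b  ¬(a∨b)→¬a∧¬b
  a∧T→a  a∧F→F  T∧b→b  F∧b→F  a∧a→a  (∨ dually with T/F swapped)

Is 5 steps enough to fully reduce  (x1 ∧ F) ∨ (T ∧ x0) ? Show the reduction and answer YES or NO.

  start: (x1 ∧ F) ∨ (T ∧ x0)
  step 1: F ∨ (T ∧ x0)
  step 2: T ∧ x0
  step 3: x0

Answer: YES — reaches normal form x0 in 3 ≤ 5 steps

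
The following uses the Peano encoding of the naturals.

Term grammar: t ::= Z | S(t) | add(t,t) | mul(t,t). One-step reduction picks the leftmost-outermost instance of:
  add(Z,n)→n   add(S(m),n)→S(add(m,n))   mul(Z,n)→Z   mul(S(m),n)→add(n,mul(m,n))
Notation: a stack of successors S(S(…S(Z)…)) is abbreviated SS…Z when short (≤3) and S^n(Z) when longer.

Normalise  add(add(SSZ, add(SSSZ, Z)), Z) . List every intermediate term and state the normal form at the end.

  start: add(add(SSZ, add(SSSZ, Z)), Z)
  [1] add(S(add(SZ, add(SSSZ, Z))), Z)
  [2] S(add(add(SZ, add(SSSZ, Z)), Z))
  [3] S(add(S(add(Z, add(SSSZ, Z))), Z))
  [4] S(S(add(add(Z, add(SSSZ, Z)), Z)))
  [5] S(S(add(add(SSSZ, Z), Z)))
  [6] S(S(add(S(add(SSZ, Z)), Z)))
  [7] S(S(S(add(add(SSZ, Z), Z))))
  [8] S(S(S(add(S(add(SZ, Z)), Z))))
  [9] S(S(S(S(add(add(SZ, Z), Z)))))
  [10] S(S(S(S(add(S(add(Z, Z)), Z)))))
  [11] S(S(S(S(S(add(add(Z, Z), Z))))))
  [12] S(S(S(S(S(add(Z, Z))))))
  [13] S^5(Z)

Answer: normal form = S^5(Z)  (in 13 steps)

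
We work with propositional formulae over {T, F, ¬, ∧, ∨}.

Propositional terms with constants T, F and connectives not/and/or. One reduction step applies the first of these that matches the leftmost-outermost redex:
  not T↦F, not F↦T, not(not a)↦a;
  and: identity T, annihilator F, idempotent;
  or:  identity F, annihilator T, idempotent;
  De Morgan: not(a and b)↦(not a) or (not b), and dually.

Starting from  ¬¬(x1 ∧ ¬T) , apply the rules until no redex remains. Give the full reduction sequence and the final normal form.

Answer: normal form = F  (in 3 steps)

Reduction:
  start: ¬¬(x1 ∧ ¬T)
  step 1: x1 ∧ ¬T
  step 2: x1 ∧ F
  step 3: F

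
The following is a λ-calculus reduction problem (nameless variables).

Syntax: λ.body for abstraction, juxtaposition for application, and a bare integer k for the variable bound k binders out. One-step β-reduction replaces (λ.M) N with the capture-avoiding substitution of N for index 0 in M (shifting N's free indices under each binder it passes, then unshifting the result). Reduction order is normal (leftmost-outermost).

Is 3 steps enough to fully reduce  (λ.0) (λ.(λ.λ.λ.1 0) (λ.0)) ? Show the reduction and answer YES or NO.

  start: (λ.0) (λ.(λ.λ.λ.1 0) (λ.0))
  →1  λ.(λ.λ.λ.1 0) (λ.0)
  →2  λ.λ.λ.1 0

Answer: YES — reaches normal form λ.λ.λ.1 0 in 2 ≤ 3 steps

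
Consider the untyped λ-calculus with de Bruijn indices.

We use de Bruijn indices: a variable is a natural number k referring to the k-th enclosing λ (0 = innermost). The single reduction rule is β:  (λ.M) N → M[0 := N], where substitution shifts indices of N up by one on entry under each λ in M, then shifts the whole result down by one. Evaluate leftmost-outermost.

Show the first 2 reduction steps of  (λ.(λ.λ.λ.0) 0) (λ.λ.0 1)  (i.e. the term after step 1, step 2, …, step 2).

  start: (λ.(λ.λ.λ.0) 0) (λ.λ.0 1)
  →1  (λ.λ.λ.0) (λ.λ.0 1)
  →2  λ.λ.0

Answer: after 2 steps: λ.λ.0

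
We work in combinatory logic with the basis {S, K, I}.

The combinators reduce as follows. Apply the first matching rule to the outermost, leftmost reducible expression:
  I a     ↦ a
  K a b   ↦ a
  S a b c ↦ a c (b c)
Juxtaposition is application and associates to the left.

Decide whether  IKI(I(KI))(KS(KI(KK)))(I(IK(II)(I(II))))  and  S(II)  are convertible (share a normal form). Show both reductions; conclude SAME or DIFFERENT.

Answer: SAME — A ⇓ SI, B ⇓ SI

Reduction:
Term A:
  start: IKI(I(KI))(KS(KI(KK)))(I(IK(II)(I(II))))
  step 1: KI(I(KI))(KS(KI(KK)))(I(IK(II)(I(II))))
  step 2: I(KS(KI(KK)))(I(IK(II)(I(II))))
  step 3: KS(KI(KK))(I(IK(II)(I(II))))
  step 4: S(I(IK(II)(I(II))))
  step 5: S(IK(II)(I(II)))
  step 6: S(K(II)(I(II)))
  step 7: S(II)
  step 8: SI

Term B:
  start: S(II)
  step 1: SI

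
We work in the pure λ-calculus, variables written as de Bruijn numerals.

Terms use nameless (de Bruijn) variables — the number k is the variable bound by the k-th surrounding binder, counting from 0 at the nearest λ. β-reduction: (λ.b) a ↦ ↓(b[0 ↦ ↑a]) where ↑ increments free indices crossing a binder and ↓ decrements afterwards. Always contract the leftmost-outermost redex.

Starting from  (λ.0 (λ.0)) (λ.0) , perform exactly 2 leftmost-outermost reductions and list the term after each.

Answer: after 2 steps: λ.0

Derivation:
  start: (λ.0 (λ.0)) (λ.0)
  [1] (λ.0) (λ.0)
  [2] λ.0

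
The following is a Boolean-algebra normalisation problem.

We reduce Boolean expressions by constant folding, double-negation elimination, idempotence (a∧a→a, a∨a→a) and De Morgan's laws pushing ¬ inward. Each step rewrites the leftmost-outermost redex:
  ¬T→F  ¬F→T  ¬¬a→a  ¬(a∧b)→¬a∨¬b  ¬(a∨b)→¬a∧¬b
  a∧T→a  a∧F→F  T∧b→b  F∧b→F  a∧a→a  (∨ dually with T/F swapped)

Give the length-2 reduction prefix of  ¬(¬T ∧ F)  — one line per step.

Answer: after 2 steps: T ∨ ¬F

Derivation:
  start: ¬(¬T ∧ F)
  step 1: ¬¬T ∨ ¬F
  step 2: T ∨ ¬F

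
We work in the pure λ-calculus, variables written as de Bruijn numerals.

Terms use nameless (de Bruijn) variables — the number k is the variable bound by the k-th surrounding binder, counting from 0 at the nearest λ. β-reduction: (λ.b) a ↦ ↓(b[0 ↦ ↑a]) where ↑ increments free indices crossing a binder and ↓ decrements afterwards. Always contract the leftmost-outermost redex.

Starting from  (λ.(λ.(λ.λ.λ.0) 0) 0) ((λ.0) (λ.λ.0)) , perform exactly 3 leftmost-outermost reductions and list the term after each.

  start: (λ.(λ.(λ.λ.λ.0) 0) 0) ((λ.0) (λ.λ.0))
  →1  (λ.(λ.λ.λ.0) 0) ((λ.0) (λ.λ.0))
  →2  (λ.λ.λ.0) ((λ.0) (λ.λ.0))
  →3  λ.λ.0

Answer: after 3 steps: λ.λ.0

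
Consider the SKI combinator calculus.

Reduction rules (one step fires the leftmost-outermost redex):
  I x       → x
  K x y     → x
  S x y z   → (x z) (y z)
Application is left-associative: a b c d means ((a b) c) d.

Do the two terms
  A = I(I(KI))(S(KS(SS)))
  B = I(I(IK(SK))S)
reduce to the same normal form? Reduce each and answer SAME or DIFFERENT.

Answer: DIFFERENT — A ⇓ I, B ⇓ SK

Working:
Term A:
  start: I(I(KI))(S(KS(SS)))
  [1] I(KI)(S(KS(SS)))
  [2] KI(S(KS(SS)))
  [3] I

Term B:
  start: I(I(IK(SK))S)
  [1] I(IK(SK))S
  [2] IK(SK)S
  [3] K(SK)S
  [4] SK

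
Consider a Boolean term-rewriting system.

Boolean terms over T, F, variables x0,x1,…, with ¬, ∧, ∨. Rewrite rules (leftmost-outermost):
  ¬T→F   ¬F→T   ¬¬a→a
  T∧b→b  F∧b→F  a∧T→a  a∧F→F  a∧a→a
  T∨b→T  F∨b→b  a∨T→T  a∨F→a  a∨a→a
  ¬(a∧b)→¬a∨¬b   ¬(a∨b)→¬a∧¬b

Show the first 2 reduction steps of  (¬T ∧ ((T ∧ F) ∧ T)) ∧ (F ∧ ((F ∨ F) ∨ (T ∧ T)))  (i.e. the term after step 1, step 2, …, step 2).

Answer: after 2 steps: F ∧ (F ∧ ((F ∨ F) ∨ (T ∧ T)))

Reduction:
  start: (¬T ∧ ((T ∧ F) ∧ T)) ∧ (F ∧ ((F ∨ F) ∨ (T ∧ T)))
  [1] (F ∧ ((T ∧ F) ∧ T)) ∧ (F ∧ ((F ∨ F) ∨ (T ∧ T)))
  [2] F ∧ (F ∧ ((F ∨ F) ∨ (T ∧ T)))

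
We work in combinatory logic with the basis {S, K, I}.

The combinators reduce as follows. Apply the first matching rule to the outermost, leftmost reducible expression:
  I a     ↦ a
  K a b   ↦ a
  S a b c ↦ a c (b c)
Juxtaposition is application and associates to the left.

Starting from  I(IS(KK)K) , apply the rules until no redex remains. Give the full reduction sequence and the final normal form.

Answer: normal form = S(KK)K  (in 2 steps)

Derivation:
  start: I(IS(KK)K)
  →1  IS(KK)K
  →2  S(KK)K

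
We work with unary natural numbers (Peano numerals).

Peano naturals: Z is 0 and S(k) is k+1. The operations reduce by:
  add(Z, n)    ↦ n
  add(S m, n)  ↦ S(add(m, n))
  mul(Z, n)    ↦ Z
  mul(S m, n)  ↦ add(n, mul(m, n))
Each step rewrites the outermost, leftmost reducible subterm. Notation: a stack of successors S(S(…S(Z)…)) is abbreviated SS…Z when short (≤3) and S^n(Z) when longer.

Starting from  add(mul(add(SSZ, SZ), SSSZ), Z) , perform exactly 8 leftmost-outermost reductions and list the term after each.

  start: add(mul(add(SSZ, SZ), SSSZ), Z)
  [1] add(mul(S(add(SZ, SZ)), SSSZ), Z)
  [2] add(add(SSSZ, mul(add(SZ, SZ), SSSZ)), Z)
  [3] add(S(add(SSZ, mul(add(SZ, SZ), SSSZ))), Z)
  [4] S(add(add(SSZ, mul(add(SZ, SZ), SSSZ)), Z))
  [5] S(add(S(add(SZ, mul(add(SZ, SZ), SSSZ))), Z))
  [6] S(S(add(add(SZ, mul(add(SZ, SZ), SSSZ)), Z)))
  [7] S(S(add(S(add(Z, mul(add(SZ, SZ), SSSZ))), Z)))
  [8] S(S(S(add(add(Z, mul(add(SZ, SZ), SSSZ)), Z))))

Answer: after 8 steps: S(S(S(add(add(Z, mul(add(SZ, SZ), SSSZ)), Z))))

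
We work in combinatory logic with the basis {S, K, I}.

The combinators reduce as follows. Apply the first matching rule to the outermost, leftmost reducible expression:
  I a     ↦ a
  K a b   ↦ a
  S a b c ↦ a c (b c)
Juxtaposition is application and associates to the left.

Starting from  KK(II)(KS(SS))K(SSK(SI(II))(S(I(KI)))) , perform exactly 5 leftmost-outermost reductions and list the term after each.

  start: KK(II)(KS(SS))K(SSK(SI(II))(S(I(KI))))
  [1] K(KS(SS))K(SSK(SI(II))(S(I(KI))))
  [2] KS(SS)(SSK(SI(II))(S(I(KI))))
  [3] S(SSK(SI(II))(S(I(KI))))
  [4] S(S(SI(II))(K(SI(II)))(S(I(KI))))
  [5] S(SI(II)(S(I(KI)))(K(SI(II))(S(I(KI)))))

Answer: after 5 steps: S(SI(II)(S(I(KI)))(K(SI(II))(S(I(KI)))))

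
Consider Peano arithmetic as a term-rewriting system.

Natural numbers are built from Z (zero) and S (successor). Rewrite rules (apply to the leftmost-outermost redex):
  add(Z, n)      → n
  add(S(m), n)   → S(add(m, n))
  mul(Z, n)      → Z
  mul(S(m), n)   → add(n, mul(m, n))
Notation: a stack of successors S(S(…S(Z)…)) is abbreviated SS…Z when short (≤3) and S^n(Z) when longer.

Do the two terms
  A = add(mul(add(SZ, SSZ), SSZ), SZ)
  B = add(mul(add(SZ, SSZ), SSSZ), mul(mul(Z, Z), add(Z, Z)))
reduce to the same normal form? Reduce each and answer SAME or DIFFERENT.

Answer: DIFFERENT — A ⇓ S^7(Z), B ⇓ S^9(Z)

Derivation:
Term A:
  start: add(mul(add(SZ, SSZ), SSZ), SZ)
  step 1: add(mul(S(add(Z, SSZ)), SSZ), SZ)
  step 2: add(add(SSZ, mul(add(Z, SSZ), SSZ)), SZ)
  step 3: add(S(add(SZ, mul(add(Z, SSZ), SSZ))), SZ)
  step 4: S(add(add(SZ, mul(add(Z, SSZ), SSZ)), SZ))
  step 5: S(add(S(add(Z, mul(add(Z, SSZ), SSZ))), SZ))
  step 6: S(S(add(add(Z, mul(add(Z, SSZ), SSZ)), SZ)))
  step 7: S(S(add(mul(add(Z, SSZ), SSZ), SZ)))
  step 8: S(S(add(mul(SSZ, SSZ), SZ)))
  step 9: S(S(add(add(SSZ, mul(SZ, SSZ)), SZ)))
  step 10: S(S(add(S(add(SZ, mul(SZ, SSZ))), SZ)))
  step 11: S(S(S(add(add(SZ, mul(SZ, SSZ)), SZ))))
  step 12: S(S(S(add(S(add(Z, mul(SZ, SSZ))), SZ))))
  step 13: S(S(S(S(add(add(Z, mul(SZ, SSZ)), SZ)))))
  step 14: S(S(S(S(add(mul(SZ, SSZ), SZ)))))
  step 15: S(S(S(S(add(add(SSZ, mul(Z, SSZ)), SZ)))))
  step 16: S(S(S(S(add(S(add(SZ, mul(Z, SSZ))), SZ)))))
  step 17: S(S(S(S(S(add(add(SZ, mul(Z, SSZ)), SZ))))))
  step 18: S(S(S(S(S(add(S(add(Z, mul(Z, SSZ))), SZ))))))
  step 19: S(S(S(S(S(S(add(add(Z, mul(Z, SSZ)), SZ)))))))
  step 20: S(S(S(S(S(S(add(mul(Z, SSZ), SZ)))))))
  step 21: S(S(S(S(S(S(add(Z, SZ)))))))
  step 22: S^7(Z)

Term B:
  start: add(mul(add(SZ, SSZ), SSSZ), mul(mul(Z, Z), add(Z, Z)))
  step 1: add(mul(S(add(Z, SSZ)), SSSZ), mul(mul(Z, Z), add(Z, Z)))
  step 2: add(add(SSSZ, mul(add(Z, SSZ), SSSZ)), mul(mul(Z, Z), add(Z, Z)))
  step 3: add(S(add(SSZ, mul(add(Z, SSZ), SSSZ))), mul(mul(Z, Z), add(Z, Z)))
  step 4: S(add(add(SSZ, mul(add(Z, SSZ), SSSZ)), mul(mul(Z, Z), add(Z, Z))))
  step 5: S(add(S(add(SZ, mul(add(Z, SSZ), SSSZ))), mul(mul(Z, Z), add(Z, Z))))
  step 6: S(S(add(add(SZ, mul(add(Z, SSZ), SSSZ)), mul(mul(Z, Z), add(Z, Z)))))
  step 7: S(S(add(S(add(Z, mul(add(Z, SSZ), SSSZ))), mul(mul(Z, Z), add(Z, Z)))))
  step 8: S(S(S(add(add(Z, mul(add(Z, SSZ), SSSZ)), mul(mul(Z, Z), add(Z, Z))))))
  step 9: S(S(S(add(mul(add(Z, SSZ), SSSZ), mul(mul(Z, Z), add(Z, Z))))))
  step 10: S(S(S(add(mul(SSZ, SSSZ), mul(mul(Z, Z), add(Z, Z))))))
  step 11: S(S(S(add(add(SSSZ, mul(SZ, SSSZ)), mul(mul(Z, Z), add(Z, Z))))))
  step 12: S(S(S(add(S(add(SSZ, mul(SZ, SSSZ))), mul(mul(Z, Z), add(Z, Z))))))
  step 13: S(S(S(S(add(add(SSZ, mul(SZ, SSSZ)), mul(mul(Z, Z), add(Z, Z)))))))
  step 14: S(S(S(S(add(S(add(SZ, mul(SZ, SSSZ))), mul(mul(Z, Z), add(Z, Z)))))))
  step 15: S(S(S(S(S(add(add(SZ, mul(SZ, SSSZ)), mul(mul(Z, Z), add(Z, Z))))))))
  step 16: S(S(S(S(S(add(S(add(Z, mul(SZ, SSSZ))), mul(mul(Z, Z), add(Z, Z))))))))
  step 17: S(S(S(S(S(S(add(add(Z, mul(SZ, SSSZ)), mul(mul(Z, Z), add(Z, Z)))))))))
  step 18: S(S(S(S(S(S(add(mul(SZ, SSSZ), mul(mul(Z, Z), add(Z, Z)))))))))
  step 19: S(S(S(S(S(S(add(add(SSSZ, mul(Z, SSSZ)), mul(mul(Z, Z), add(Z, Z)))))))))
  step 20: S(S(S(S(S(S(add(S(add(SSZ, mul(Z, SSSZ))), mul(mul(Z, Z), add(Z, Z)))))))))
  step 21: S(S(S(S(S(S(S(add(add(SSZ, mul(Z, SSSZ)), mul(mul(Z, Z), add(Z, Z))))))))))
  step 22: S(S(S(S(S(S(S(add(S(add(SZ, mul(Z, SSSZ))), mul(mul(Z, Z), add(Z, Z))))))))))
  step 23: S(S(S(S(S(S(S(S(add(add(SZ, mul(Z, SSSZ)), mul(mul(Z, Z), add(Z, Z)))))))))))
  step 24: S(S(S(S(S(S(S(S(add(S(add(Z, mul(Z, SSSZ))), mul(mul(Z, Z), add(Z, Z)))))))))))
  step 25: S(S(S(S(S(S(S(S(S(add(add(Z, mul(Z, SSSZ)), mul(mul(Z, Z), add(Z, Z))))))))))))
  step 26: S(S(S(S(S(S(S(S(S(add(mul(Z, SSSZ), mul(mul(Z, Z), add(Z, Z))))))))))))
  step 27: S(S(S(S(S(S(S(S(S(add(Z, mul(mul(Z, Z), add(Z, Z))))))))))))
  step 28: S(S(S(S(S(S(S(S(S(mul(mul(Z, Z), add(Z, Z)))))))))))
  step 29: S(S(S(S(S(S(S(S(S(mul(Z, add(Z, Z)))))))))))
  step 30: S^9(Z)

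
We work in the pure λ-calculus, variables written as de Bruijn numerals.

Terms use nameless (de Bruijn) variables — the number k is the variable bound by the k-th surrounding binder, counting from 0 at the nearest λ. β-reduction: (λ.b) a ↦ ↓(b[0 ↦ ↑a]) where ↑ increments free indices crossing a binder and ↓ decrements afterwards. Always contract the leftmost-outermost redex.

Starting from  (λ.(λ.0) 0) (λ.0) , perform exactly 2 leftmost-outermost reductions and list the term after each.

  start: (λ.(λ.0) 0) (λ.0)
  step 1: (λ.0) (λ.0)
  step 2: λ.0

Answer: after 2 steps: λ.0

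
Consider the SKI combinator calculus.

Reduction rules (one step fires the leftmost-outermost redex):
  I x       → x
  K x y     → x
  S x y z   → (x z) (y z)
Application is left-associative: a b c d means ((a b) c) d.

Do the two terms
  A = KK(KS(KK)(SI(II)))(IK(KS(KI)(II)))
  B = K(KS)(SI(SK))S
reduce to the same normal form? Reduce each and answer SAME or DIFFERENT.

Term A:
  start: KK(KS(KK)(SI(II)))(IK(KS(KI)(II)))
  →1  K(IK(KS(KI)(II)))
  →2  K(K(KS(KI)(II)))
  →3  K(K(S(II)))
  →4  K(K(SI))

Term B:
  start: K(KS)(SI(SK))S
  →1  KSS
  →2  S

Answer: DIFFERENT — A ⇓ K(K(SI)), B ⇓ S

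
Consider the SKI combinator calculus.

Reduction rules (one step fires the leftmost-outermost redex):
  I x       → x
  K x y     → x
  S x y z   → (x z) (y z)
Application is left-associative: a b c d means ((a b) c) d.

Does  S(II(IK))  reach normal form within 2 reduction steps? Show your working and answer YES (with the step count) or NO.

Answer: NO — after 2 steps the term is S(IK), not yet normal

Working:
  start: S(II(IK))
  →1  S(I(IK))
  →2  S(IK)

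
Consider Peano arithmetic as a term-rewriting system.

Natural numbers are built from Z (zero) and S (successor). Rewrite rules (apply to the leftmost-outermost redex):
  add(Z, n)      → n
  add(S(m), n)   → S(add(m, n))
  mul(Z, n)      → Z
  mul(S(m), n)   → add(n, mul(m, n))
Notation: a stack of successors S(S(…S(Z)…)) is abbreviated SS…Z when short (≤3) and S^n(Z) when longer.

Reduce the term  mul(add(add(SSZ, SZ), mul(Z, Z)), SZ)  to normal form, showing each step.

Answer: normal form = SSSZ  (in 18 steps)

Working:
  start: mul(add(add(SSZ, SZ), mul(Z, Z)), SZ)
  [1] mul(add(S(add(SZ, SZ)), mul(Z, Z)), SZ)
  [2] mul(S(add(add(SZ, SZ), mul(Z, Z))), SZ)
  [3] add(SZ, mul(add(add(SZ, SZ), mul(Z, Z)), SZ))
  [4] S(add(Z, mul(add(add(SZ, SZ), mul(Z, Z)), SZ)))
  [5] S(mul(add(add(SZ, SZ), mul(Z, Z)), SZ))
  [6] S(mul(add(S(add(Z, SZ)), mul(Z, Z)), SZ))
  [7] S(mul(S(add(add(Z, SZ), mul(Z, Z))), SZ))
  [8] S(add(SZ, mul(add(add(Z, SZ), mul(Z, Z)), SZ)))
  [9] S(S(add(Z, mul(add(add(Z, SZ), mul(Z, Z)), SZ))))
  [10] S(S(mul(add(add(Z, SZ), mul(Z, Z)), SZ)))
  [11] S(S(mul(add(SZ, mul(Z, Z)), SZ)))
  [12] S(S(mul(S(add(Z, mul(Z, Z))), SZ)))
  [13] S(S(add(SZ, mul(add(Z, mul(Z, Z)), SZ))))
  [14] S(S(S(add(Z, mul(add(Z, mul(Z, Z)), SZ)))))
  [15] S(S(S(mul(add(Z, mul(Z, Z)), SZ))))
  [16] S(S(S(mul(mul(Z, Z), SZ))))
  [17] S(S(S(mul(Z, SZ))))
  [18] SSSZ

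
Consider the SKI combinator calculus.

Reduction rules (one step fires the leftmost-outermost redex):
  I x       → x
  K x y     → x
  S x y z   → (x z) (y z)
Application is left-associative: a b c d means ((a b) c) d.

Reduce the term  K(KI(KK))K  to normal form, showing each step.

Answer: normal form = I  (in 2 steps)

Working:
  start: K(KI(KK))K
  →1  KI(KK)
  →2  I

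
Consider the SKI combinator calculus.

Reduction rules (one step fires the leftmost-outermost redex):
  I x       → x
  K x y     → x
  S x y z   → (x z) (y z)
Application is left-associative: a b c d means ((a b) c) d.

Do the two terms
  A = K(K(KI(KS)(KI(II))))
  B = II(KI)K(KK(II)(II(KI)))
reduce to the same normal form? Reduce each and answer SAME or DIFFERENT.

Term A:
  start: K(K(KI(KS)(KI(II))))
  [1] K(K(I(KI(II))))
  [2] K(K(KI(II)))
  [3] K(KI)

Term B:
  start: II(KI)K(KK(II)(II(KI)))
  [1] I(KI)K(KK(II)(II(KI)))
  [2] KIK(KK(II)(II(KI)))
  [3] I(KK(II)(II(KI)))
  [4] KK(II)(II(KI))
  [5] K(II(KI))
  [6] K(I(KI))
  [7] K(KI)

Answer: SAME — A ⇓ K(KI), B ⇓ K(KI)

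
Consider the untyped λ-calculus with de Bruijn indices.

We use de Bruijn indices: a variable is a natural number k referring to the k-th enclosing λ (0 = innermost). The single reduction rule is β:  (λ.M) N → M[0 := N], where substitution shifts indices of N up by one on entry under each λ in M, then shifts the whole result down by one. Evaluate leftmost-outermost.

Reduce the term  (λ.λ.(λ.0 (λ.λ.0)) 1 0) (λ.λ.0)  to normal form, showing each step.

  start: (λ.λ.(λ.0 (λ.λ.0)) 1 0) (λ.λ.0)
  step 1: λ.(λ.0 (λ.λ.0)) (λ.λ.0) 0
  step 2: λ.(λ.λ.0) (λ.λ.0) 0
  step 3: λ.(λ.0) 0
  step 4: λ.0

Answer: normal form = λ.0  (in 4 steps)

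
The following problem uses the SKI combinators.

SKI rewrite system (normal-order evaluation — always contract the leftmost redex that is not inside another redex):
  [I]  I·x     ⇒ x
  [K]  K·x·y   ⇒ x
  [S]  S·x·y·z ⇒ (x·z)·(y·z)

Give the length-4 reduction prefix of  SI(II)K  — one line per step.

Answer: after 4 steps: KK

Working:
  start: SI(II)K
  step 1: IK(IIK)
  step 2: K(IIK)
  step 3: K(IK)
  step 4: KK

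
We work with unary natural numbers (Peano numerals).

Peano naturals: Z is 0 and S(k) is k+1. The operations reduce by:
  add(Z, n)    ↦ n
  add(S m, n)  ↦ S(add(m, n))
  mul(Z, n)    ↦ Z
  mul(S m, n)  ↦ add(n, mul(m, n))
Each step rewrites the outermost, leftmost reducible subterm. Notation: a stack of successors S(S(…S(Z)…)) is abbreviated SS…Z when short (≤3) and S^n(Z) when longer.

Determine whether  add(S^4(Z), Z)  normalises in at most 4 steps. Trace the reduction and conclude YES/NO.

  start: add(S^4(Z), Z)
  step 1: S(add(SSSZ, Z))
  step 2: S(S(add(SSZ, Z)))
  step 3: S(S(S(add(SZ, Z))))
  step 4: S(S(S(S(add(Z, Z)))))

Answer: NO — after 4 steps the term is S(S(S(S(add(Z, Z))))), not yet normal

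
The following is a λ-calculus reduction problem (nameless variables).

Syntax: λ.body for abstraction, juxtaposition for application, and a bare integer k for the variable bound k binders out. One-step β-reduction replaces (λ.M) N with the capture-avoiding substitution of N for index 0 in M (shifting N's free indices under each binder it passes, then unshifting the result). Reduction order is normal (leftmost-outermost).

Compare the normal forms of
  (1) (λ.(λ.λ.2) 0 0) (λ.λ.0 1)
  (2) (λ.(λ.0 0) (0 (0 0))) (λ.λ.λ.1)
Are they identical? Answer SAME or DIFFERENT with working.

Term A:
  start: (λ.(λ.λ.2) 0 0) (λ.λ.0 1)
  step 1: (λ.λ.λ.λ.0 1) (λ.λ.0 1) (λ.λ.0 1)
  step 2: (λ.λ.λ.0 1) (λ.λ.0 1)
  step 3: λ.λ.0 1

Term B:
  start: (λ.(λ.0 0) (0 (0 0))) (λ.λ.λ.1)
  step 1: (λ.0 0) ((λ.λ.λ.1) ((λ.λ.λ.1) (λ.λ.λ.1)))
  step 2: (λ.λ.λ.1) ((λ.λ.λ.1) (λ.λ.λ.1)) ((λ.λ.λ.1) ((λ.λ.λ.1) (λ.λ.λ.1)))
  step 3: (λ.λ.1) ((λ.λ.λ.1) ((λ.λ.λ.1) (λ.λ.λ.1)))
  step 4: λ.(λ.λ.λ.1) ((λ.λ.λ.1) (λ.λ.λ.1))
  step 5: λ.λ.λ.1

Answer: DIFFERENT — A ⇓ λ.λ.0 1, B ⇓ λ.λ.λ.1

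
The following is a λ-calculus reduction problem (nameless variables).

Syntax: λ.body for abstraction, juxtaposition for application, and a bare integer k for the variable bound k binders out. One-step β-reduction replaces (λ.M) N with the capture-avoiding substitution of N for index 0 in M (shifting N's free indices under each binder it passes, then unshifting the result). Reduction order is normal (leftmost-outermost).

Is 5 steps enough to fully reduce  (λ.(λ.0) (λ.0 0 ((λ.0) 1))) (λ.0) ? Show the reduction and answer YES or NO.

  start: (λ.(λ.0) (λ.0 0 ((λ.0) 1))) (λ.0)
  [1] (λ.0) (λ.0 0 ((λ.0) (λ.0)))
  [2] λ.0 0 ((λ.0) (λ.0))
  [3] λ.0 0 (λ.0)

Answer: YES — reaches normal form λ.0 0 (λ.0) in 3 ≤ 5 steps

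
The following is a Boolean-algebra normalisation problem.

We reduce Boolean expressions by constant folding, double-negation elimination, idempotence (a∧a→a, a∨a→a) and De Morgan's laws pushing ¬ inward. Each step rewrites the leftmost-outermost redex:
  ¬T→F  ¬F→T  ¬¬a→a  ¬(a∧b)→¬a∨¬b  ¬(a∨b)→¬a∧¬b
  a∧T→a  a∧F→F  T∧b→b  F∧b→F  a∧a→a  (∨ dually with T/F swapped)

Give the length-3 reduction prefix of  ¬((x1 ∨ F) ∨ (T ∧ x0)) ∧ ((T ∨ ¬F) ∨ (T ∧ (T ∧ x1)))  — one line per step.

  start: ¬((x1 ∨ F) ∨ (T ∧ x0)) ∧ ((T ∨ ¬F) ∨ (T ∧ (T ∧ x1)))
  step 1: (¬(x1 ∨ F) ∧ ¬(T ∧ x0)) ∧ ((T ∨ ¬F) ∨ (T ∧ (T ∧ x1)))
  step 2: ((¬x1 ∧ ¬F) ∧ ¬(T ∧ x0)) ∧ ((T ∨ ¬F) ∨ (T ∧ (T ∧ x1)))
  step 3: ((¬x1 ∧ T) ∧ ¬(T ∧ x0)) ∧ ((T ∨ ¬F) ∨ (T ∧ (T ∧ x1)))

Answer: after 3 steps: ((¬x1 ∧ T) ∧ ¬(T ∧ x0)) ∧ ((T ∨ ¬F) ∨ (T ∧ (T ∧ x1)))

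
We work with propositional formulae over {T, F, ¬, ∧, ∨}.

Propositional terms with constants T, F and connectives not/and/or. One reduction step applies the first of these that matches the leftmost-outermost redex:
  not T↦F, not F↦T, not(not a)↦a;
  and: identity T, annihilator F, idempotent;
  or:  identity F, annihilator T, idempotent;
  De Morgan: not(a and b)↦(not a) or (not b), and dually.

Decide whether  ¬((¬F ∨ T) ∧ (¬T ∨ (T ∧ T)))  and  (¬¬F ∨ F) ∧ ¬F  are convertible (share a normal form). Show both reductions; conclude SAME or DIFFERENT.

Answer: SAME — A ⇓ F, B ⇓ F

Derivation:
Term A:
  start: ¬((¬F ∨ T) ∧ (¬T ∨ (T ∧ T)))
  step 1: ¬(¬F ∨ T) ∨ ¬(¬T ∨ (T ∧ T))
  step 2: (¬¬F ∧ ¬T) ∨ ¬(¬T ∨ (T ∧ T))
  step 3: (F ∧ ¬T) ∨ ¬(¬T ∨ (T ∧ T))
  step 4: F ∨ ¬(¬T ∨ (T ∧ T))
  step 5: ¬(¬T ∨ (T ∧ T))
  step 6: ¬¬T ∧ ¬(T ∧ T)
  step 7: T ∧ ¬(T ∧ T)
  step 8: ¬(T ∧ T)
  step 9: ¬T ∨ ¬T
  step 10: ¬T
  step 11: F

Term B:
  start: (¬¬F ∨ F) ∧ ¬F
  step 1: ¬¬F ∧ ¬F
  step 2: F ∧ ¬F
  step 3: F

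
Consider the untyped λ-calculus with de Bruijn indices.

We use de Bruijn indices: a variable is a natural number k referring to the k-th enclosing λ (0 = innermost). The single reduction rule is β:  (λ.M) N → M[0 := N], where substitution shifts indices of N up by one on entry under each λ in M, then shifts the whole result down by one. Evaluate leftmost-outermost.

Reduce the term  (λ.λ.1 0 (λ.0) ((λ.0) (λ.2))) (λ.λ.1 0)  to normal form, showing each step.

  start: (λ.λ.1 0 (λ.0) ((λ.0) (λ.2))) (λ.λ.1 0)
  [1] λ.(λ.λ.1 0) 0 (λ.0) ((λ.0) (λ.λ.λ.1 0))
  [2] λ.(λ.1 0) (λ.0) ((λ.0) (λ.λ.λ.1 0))
  [3] λ.0 (λ.0) ((λ.0) (λ.λ.λ.1 0))
  [4] λ.0 (λ.0) (λ.λ.λ.1 0)

Answer: normal form = λ.0 (λ.0) (λ.λ.λ.1 0)  (in 4 steps)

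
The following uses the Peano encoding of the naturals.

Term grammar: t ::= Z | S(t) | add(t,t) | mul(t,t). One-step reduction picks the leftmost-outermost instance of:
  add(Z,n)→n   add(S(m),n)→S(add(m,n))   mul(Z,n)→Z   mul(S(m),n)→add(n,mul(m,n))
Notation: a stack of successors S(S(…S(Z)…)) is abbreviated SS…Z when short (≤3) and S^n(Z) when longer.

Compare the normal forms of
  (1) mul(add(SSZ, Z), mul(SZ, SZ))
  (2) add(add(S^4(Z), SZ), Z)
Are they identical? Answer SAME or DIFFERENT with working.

Term A:
  start: mul(add(SSZ, Z), mul(SZ, SZ))
  step 1: mul(S(add(SZ, Z)), mul(SZ, SZ))
  step 2: add(mul(SZ, SZ), mul(add(SZ, Z), mul(SZ, SZ)))
  step 3: add(add(SZ, mul(Z, SZ)), mul(add(SZ, Z), mul(SZ, SZ)))
  step 4: add(S(add(Z, mul(Z, SZ))), mul(add(SZ, Z), mul(SZ, SZ)))
  step 5: S(add(add(Z, mul(Z, SZ)), mul(add(SZ, Z), mul(SZ, SZ))))
  step 6: S(add(mul(Z, SZ), mul(add(SZ, Z), mul(SZ, SZ))))
  step 7: S(add(Z, mul(add(SZ, Z), mul(SZ, SZ))))
  step 8: S(mul(add(SZ, Z), mul(SZ, SZ)))
  step 9: S(mul(S(add(Z, Z)), mul(SZ, SZ)))
  step 10: S(add(mul(SZ, SZ), mul(add(Z, Z), mul(SZ, SZ))))
  step 11: S(add(add(SZ, mul(Z, SZ)), mul(add(Z, Z), mul(SZ, SZ))))
  step 12: S(add(S(add(Z, mul(Z, SZ))), mul(add(Z, Z), mul(SZ, SZ))))
  step 13: S(S(add(add(Z, mul(Z, SZ)), mul(add(Z, Z), mul(SZ, SZ)))))
  step 14: S(S(add(mul(Z, SZ), mul(add(Z, Z), mul(SZ, SZ)))))
  step 15: S(S(add(Z, mul(add(Z, Z), mul(SZ, SZ)))))
  step 16: S(S(mul(add(Z, Z), mul(SZ, SZ))))
  step 17: S(S(mul(Z, mul(SZ, SZ))))
  step 18: SSZ

Term B:
  start: add(add(S^4(Z), SZ), Z)
  step 1: add(S(add(SSSZ, SZ)), Z)
  step 2: S(add(add(SSSZ, SZ), Z))
  step 3: S(add(S(add(SSZ, SZ)), Z))
  step 4: S(S(add(add(SSZ, SZ), Z)))
  step 5: S(S(add(S(add(SZ, SZ)), Z)))
  step 6: S(S(S(add(add(SZ, SZ), Z))))
  step 7: S(S(S(add(S(add(Z, SZ)), Z))))
  step 8: S(S(S(S(add(add(Z, SZ), Z)))))
  step 9: S(S(S(S(add(SZ, Z)))))
  step 10: S(S(S(S(S(add(Z, Z))))))
  step 11: S^5(Z)

Answer: DIFFERENT — A ⇓ SSZ, B ⇓ S^5(Z)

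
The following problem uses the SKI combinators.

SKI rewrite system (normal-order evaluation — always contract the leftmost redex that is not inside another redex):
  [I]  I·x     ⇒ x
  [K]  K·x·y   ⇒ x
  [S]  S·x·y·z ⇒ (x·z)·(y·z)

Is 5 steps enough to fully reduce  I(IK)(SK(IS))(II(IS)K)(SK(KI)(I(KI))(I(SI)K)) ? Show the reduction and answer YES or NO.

  start: I(IK)(SK(IS))(II(IS)K)(SK(KI)(I(KI))(I(SI)K))
  step 1: IK(SK(IS))(II(IS)K)(SK(KI)(I(KI))(I(SI)K))
  step 2: K(SK(IS))(II(IS)K)(SK(KI)(I(KI))(I(SI)K))
  step 3: SK(IS)(SK(KI)(I(KI))(I(SI)K))
  step 4: K(SK(KI)(I(KI))(I(SI)K))(IS(SK(KI)(I(KI))(I(SI)K)))
  step 5: SK(KI)(I(KI))(I(SI)K)

Answer: NO — after 5 steps the term is SK(KI)(I(KI))(I(SI)K), not yet normal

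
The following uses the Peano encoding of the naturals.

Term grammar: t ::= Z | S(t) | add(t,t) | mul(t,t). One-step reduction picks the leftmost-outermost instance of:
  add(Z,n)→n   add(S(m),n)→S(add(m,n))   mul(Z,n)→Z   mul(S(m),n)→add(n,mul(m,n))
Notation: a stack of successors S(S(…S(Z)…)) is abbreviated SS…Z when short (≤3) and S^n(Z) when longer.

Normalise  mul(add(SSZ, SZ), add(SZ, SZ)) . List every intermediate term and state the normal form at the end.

  start: mul(add(SSZ, SZ), add(SZ, SZ))
  step 1: mul(S(add(SZ, SZ)), add(SZ, SZ))
  step 2: add(add(SZ, SZ), mul(add(SZ, SZ), add(SZ, SZ)))
  step 3: add(S(add(Z, SZ)), mul(add(SZ, SZ), add(SZ, SZ)))
  step 4: S(add(add(Z, SZ), mul(add(SZ, SZ), add(SZ, SZ))))
  step 5: S(add(SZ, mul(add(SZ, SZ), add(SZ, SZ))))
  step 6: S(S(add(Z, mul(add(SZ, SZ), add(SZ, SZ)))))
  step 7: S(S(mul(add(SZ, SZ), add(SZ, SZ))))
  step 8: S(S(mul(S(add(Z, SZ)), add(SZ, SZ))))
  step 9: S(S(add(add(SZ, SZ), mul(add(Z, SZ), add(SZ, SZ)))))
  step 10: S(S(add(S(add(Z, SZ)), mul(add(Z, SZ), add(SZ, SZ)))))
  step 11: S(S(S(add(add(Z, SZ), mul(add(Z, SZ), add(SZ, SZ))))))
  step 12: S(S(S(add(SZ, mul(add(Z, SZ), add(SZ, SZ))))))
  step 13: S(S(S(S(add(Z, mul(add(Z, SZ), add(SZ, SZ)))))))
  step 14: S(S(S(S(mul(add(Z, SZ), add(SZ, SZ))))))
  step 15: S(S(S(S(mul(SZ, add(SZ, SZ))))))
  step 16: S(S(S(S(add(add(SZ, SZ), mul(Z, add(SZ, SZ)))))))
  step 17: S(S(S(S(add(S(add(Z, SZ)), mul(Z, add(SZ, SZ)))))))
  step 18: S(S(S(S(S(add(add(Z, SZ), mul(Z, add(SZ, SZ))))))))
  step 19: S(S(S(S(S(add(SZ, mul(Z, add(SZ, SZ))))))))
  step 20: S(S(S(S(S(S(add(Z, mul(Z, add(SZ, SZ)))))))))
  step 21: S(S(S(S(S(S(mul(Z, add(SZ, SZ))))))))
  step 22: S^6(Z)

Answer: normal form = S^6(Z)  (in 22 steps)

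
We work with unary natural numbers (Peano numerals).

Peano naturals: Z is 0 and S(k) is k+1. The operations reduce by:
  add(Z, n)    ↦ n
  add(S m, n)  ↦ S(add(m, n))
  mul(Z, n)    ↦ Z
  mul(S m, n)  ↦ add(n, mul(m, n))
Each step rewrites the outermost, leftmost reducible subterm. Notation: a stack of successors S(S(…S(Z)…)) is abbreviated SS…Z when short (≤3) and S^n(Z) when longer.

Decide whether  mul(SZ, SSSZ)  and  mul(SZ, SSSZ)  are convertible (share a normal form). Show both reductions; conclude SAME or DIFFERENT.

Answer: SAME — A ⇓ SSSZ, B ⇓ SSSZ

Working:
Term A:
  start: mul(SZ, SSSZ)
  [1] add(SSSZ, mul(Z, SSSZ))
  [2] S(add(SSZ, mul(Z, SSSZ)))
  [3] S(S(add(SZ, mul(Z, SSSZ))))
  [4] S(S(S(add(Z, mul(Z, SSSZ)))))
  [5] S(S(S(mul(Z, SSSZ))))
  [6] SSSZ

Term B:
  start: mul(SZ, SSSZ)
  [1] add(SSSZ, mul(Z, SSSZ))
  [2] S(add(SSZ, mul(Z, SSSZ)))
  [3] S(S(add(SZ, mul(Z, SSSZ))))
  [4] S(S(S(add(Z, mul(Z, SSSZ)))))
  [5] S(S(S(mul(Z, SSSZ))))
  [6] SSSZ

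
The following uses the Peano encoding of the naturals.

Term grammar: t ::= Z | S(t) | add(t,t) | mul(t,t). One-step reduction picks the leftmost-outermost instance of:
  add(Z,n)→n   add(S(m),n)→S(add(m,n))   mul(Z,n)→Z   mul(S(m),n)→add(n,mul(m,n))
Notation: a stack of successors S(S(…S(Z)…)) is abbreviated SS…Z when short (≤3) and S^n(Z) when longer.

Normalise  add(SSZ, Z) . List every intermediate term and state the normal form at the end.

Answer: normal form = SSZ  (in 3 steps)

Working:
  start: add(SSZ, Z)
  [1] S(add(SZ, Z))
  [2] S(S(add(Z, Z)))
  [3] SSZ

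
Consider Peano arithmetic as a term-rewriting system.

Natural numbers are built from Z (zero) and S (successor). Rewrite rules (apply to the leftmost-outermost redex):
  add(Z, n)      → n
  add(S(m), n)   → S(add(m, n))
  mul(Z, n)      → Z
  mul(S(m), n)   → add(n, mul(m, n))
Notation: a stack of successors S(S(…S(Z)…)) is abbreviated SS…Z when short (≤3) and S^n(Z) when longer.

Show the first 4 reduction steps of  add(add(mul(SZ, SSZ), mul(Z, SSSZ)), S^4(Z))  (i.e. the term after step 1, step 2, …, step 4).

Answer: after 4 steps: S(add(add(add(SZ, mul(Z, SSZ)), mul(Z, SSSZ)), S^4(Z)))

Reduction:
  start: add(add(mul(SZ, SSZ), mul(Z, SSSZ)), S^4(Z))
  [1] add(add(add(SSZ, mul(Z, SSZ)), mul(Z, SSSZ)), S^4(Z))
  [2] add(add(S(add(SZ, mul(Z, SSZ))), mul(Z, SSSZ)), S^4(Z))
  [3] add(S(add(add(SZ, mul(Z, SSZ)), mul(Z, SSSZ))), S^4(Z))
  [4] S(add(add(add(SZ, mul(Z, SSZ)), mul(Z, SSSZ)), S^4(Z)))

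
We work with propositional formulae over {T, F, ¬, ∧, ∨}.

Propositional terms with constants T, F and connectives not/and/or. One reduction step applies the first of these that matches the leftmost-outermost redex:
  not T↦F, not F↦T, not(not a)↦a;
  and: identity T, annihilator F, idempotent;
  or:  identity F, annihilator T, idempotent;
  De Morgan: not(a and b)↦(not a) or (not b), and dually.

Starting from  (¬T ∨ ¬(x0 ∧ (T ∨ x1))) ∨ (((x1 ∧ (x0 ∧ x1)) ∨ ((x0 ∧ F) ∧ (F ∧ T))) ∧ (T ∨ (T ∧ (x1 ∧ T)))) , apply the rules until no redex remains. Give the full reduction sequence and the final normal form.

Answer: normal form = ¬x0 ∨ (x1 ∧ (x0 ∧ x1))  (in 12 steps)

Derivation:
  start: (¬T ∨ ¬(x0 ∧ (T ∨ x1))) ∨ (((x1 ∧ (x0 ∧ x1)) ∨ ((x0 ∧ F) ∧ (F ∧ T))) ∧ (T ∨ (T ∧ (x1 ∧ T))))
  step 1: (F ∨ ¬(x0 ∧ (T ∨ x1))) ∨ (((x1 ∧ (x0 ∧ x1)) ∨ ((x0 ∧ F) ∧ (F ∧ T))) ∧ (T ∨ (T ∧ (x1 ∧ T))))
  step 2: ¬(x0 ∧ (T ∨ x1)) ∨ (((x1 ∧ (x0 ∧ x1)) ∨ ((x0 ∧ F) ∧ (F ∧ T))) ∧ (T ∨ (T ∧ (x1 ∧ T))))
  step 3: (¬x0 ∨ ¬(T ∨ x1)) ∨ (((x1 ∧ (x0 ∧ x1)) ∨ ((x0 ∧ F) ∧ (F ∧ T))) ∧ (T ∨ (T ∧ (x1 ∧ T))))
  step 4: (¬x0 ∨ (¬T ∧ ¬x1)) ∨ (((x1 ∧ (x0 ∧ x1)) ∨ ((x0 ∧ F) ∧ (F ∧ T))) ∧ (T ∨ (T ∧ (x1 ∧ T))))
  step 5: (¬x0 ∨ (F ∧ ¬x1)) ∨ (((x1 ∧ (x0 ∧ x1)) ∨ ((x0 ∧ F) ∧ (F ∧ T))) ∧ (T ∨ (T ∧ (x1 ∧ T))))
  step 6: (¬x0 ∨ F) ∨ (((x1 ∧ (x0 ∧ x1)) ∨ ((x0 ∧ F) ∧ (F ∧ T))) ∧ (T ∨ (T ∧ (x1 ∧ T))))
  step 7: ¬x0 ∨ (((x1 ∧ (x0 ∧ x1)) ∨ ((x0 ∧ F) ∧ (F ∧ T))) ∧ (T ∨ (T ∧ (x1 ∧ T))))
  step 8: ¬x0 ∨ (((x1 ∧ (x0 ∧ x1)) ∨ (F ∧ (F ∧ T))) ∧ (T ∨ (T ∧ (x1 ∧ T))))
  step 9: ¬x0 ∨ (((x1 ∧ (x0 ∧ x1)) ∨ F) ∧ (T ∨ (T ∧ (x1 ∧ T))))
  step 10: ¬x0 ∨ ((x1 ∧ (x0 ∧ x1)) ∧ (T ∨ (T ∧ (x1 ∧ T))))
  step 11: ¬x0 ∨ ((x1 ∧ (x0 ∧ x1)) ∧ T)
  step 12: ¬x0 ∨ (x1 ∧ (x0 ∧ x1))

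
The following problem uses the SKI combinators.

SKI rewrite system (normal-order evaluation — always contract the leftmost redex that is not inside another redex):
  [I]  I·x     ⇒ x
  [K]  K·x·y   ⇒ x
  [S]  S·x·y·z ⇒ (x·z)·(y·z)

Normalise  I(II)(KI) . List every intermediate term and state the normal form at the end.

  start: I(II)(KI)
  step 1: II(KI)
  step 2: I(KI)
  step 3: KI

Answer: normal form = KI  (in 3 steps)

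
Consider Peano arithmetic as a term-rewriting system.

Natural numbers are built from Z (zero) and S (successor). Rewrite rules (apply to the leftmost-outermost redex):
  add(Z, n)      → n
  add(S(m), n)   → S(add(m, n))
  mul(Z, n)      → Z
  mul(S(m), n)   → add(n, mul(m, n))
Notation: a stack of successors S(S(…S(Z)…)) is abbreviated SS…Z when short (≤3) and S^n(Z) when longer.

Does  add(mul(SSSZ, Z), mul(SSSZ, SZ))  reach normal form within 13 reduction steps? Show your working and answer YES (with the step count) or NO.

  start: add(mul(SSSZ, Z), mul(SSSZ, SZ))
  step 1: add(add(Z, mul(SSZ, Z)), mul(SSSZ, SZ))
  step 2: add(mul(SSZ, Z), mul(SSSZ, SZ))
  step 3: add(add(Z, mul(SZ, Z)), mul(SSSZ, SZ))
  step 4: add(mul(SZ, Z), mul(SSSZ, SZ))
  step 5: add(add(Z, mul(Z, Z)), mul(SSSZ, SZ))
  step 6: add(mul(Z, Z), mul(SSSZ, SZ))
  step 7: add(Z, mul(SSSZ, SZ))
  step 8: mul(SSSZ, SZ)
  step 9: add(SZ, mul(SSZ, SZ))
  step 10: S(add(Z, mul(SSZ, SZ)))
  step 11: S(mul(SSZ, SZ))
  step 12: S(add(SZ, mul(SZ, SZ)))
  step 13: S(S(add(Z, mul(SZ, SZ))))

Answer: NO — after 13 steps the term is S(S(add(Z, mul(SZ, SZ)))), not yet normal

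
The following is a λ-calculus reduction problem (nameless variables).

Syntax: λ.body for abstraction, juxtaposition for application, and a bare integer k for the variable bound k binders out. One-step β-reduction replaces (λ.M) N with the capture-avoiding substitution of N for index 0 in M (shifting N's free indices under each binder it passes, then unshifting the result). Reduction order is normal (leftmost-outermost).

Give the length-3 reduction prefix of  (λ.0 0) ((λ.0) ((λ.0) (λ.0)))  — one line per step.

  start: (λ.0 0) ((λ.0) ((λ.0) (λ.0)))
  [1] (λ.0) ((λ.0) (λ.0)) ((λ.0) ((λ.0) (λ.0)))
  [2] (λ.0) (λ.0) ((λ.0) ((λ.0) (λ.0)))
  [3] (λ.0) ((λ.0) ((λ.0) (λ.0)))

Answer: after 3 steps: (λ.0) ((λ.0) ((λ.0) (λ.0)))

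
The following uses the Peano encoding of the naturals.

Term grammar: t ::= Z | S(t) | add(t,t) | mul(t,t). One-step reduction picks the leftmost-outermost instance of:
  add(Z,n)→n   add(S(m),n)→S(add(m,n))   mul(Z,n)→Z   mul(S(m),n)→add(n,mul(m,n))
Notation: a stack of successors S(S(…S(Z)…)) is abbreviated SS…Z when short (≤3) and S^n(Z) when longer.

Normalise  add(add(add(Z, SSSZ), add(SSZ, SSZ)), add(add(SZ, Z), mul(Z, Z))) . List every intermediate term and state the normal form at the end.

Answer: normal form = S^8(Z)  (in 21 steps)

Derivation:
  start: add(add(add(Z, SSSZ), add(SSZ, SSZ)), add(add(SZ, Z), mul(Z, Z)))
  [1] add(add(SSSZ, add(SSZ, SSZ)), add(add(SZ, Z), mul(Z, Z)))
  [2] add(S(add(SSZ, add(SSZ, SSZ))), add(add(SZ, Z), mul(Z, Z)))
  [3] S(add(add(SSZ, add(SSZ, SSZ)), add(add(SZ, Z), mul(Z, Z))))
  [4] S(add(S(add(SZ, add(SSZ, SSZ))), add(add(SZ, Z), mul(Z, Z))))
  [5] S(S(add(add(SZ, add(SSZ, SSZ)), add(add(SZ, Z), mul(Z, Z)))))
  [6] S(S(add(S(add(Z, add(SSZ, SSZ))), add(add(SZ, Z), mul(Z, Z)))))
  [7] S(S(S(add(add(Z, add(SSZ, SSZ)), add(add(SZ, Z), mul(Z, Z))))))
  [8] S(S(S(add(add(SSZ, SSZ), add(add(SZ, Z), mul(Z, Z))))))
  [9] S(S(S(add(S(add(SZ, SSZ)), add(add(SZ, Z), mul(Z, Z))))))
  [10] S(S(S(S(add(add(SZ, SSZ), add(add(SZ, Z), mul(Z, Z)))))))
  [11] S(S(S(S(add(S(add(Z, SSZ)), add(add(SZ, Z), mul(Z, Z)))))))
  [12] S(S(S(S(S(add(add(Z, SSZ), add(add(SZ, Z), mul(Z, Z))))))))
  [13] S(S(S(S(S(add(SSZ, add(add(SZ, Z), mul(Z, Z))))))))
  [14] S(S(S(S(S(S(add(SZ, add(add(SZ, Z), mul(Z, Z)))))))))
  [15] S(S(S(S(S(S(S(add(Z, add(add(SZ, Z), mul(Z, Z))))))))))
  [16] S(S(S(S(S(S(S(add(add(SZ, Z), mul(Z, Z)))))))))
  [17] S(S(S(S(S(S(S(add(S(add(Z, Z)), mul(Z, Z)))))))))
  [18] S(S(S(S(S(S(S(S(add(add(Z, Z), mul(Z, Z))))))))))
  [19] S(S(S(S(S(S(S(S(add(Z, mul(Z, Z))))))))))
  [20] S(S(S(S(S(S(S(S(mul(Z, Z)))))))))
  [21] S^8(Z)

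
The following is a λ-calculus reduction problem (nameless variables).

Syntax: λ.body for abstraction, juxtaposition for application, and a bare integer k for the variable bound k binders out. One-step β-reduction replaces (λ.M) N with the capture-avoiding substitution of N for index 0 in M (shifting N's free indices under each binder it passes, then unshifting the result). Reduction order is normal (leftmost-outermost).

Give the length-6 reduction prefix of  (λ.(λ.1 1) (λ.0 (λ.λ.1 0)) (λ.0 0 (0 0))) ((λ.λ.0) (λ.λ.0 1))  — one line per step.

  start: (λ.(λ.1 1) (λ.0 (λ.λ.1 0)) (λ.0 0 (0 0))) ((λ.λ.0) (λ.λ.0 1))
  →1  (λ.(λ.λ.0) (λ.λ.0 1) ((λ.λ.0) (λ.λ.0 1))) (λ.0 (λ.λ.1 0)) (λ.0 0 (0 0))
  →2  (λ.λ.0) (λ.λ.0 1) ((λ.λ.0) (λ.λ.0 1)) (λ.0 0 (0 0))
  →3  (λ.0) ((λ.λ.0) (λ.λ.0 1)) (λ.0 0 (0 0))
  →4  (λ.λ.0) (λ.λ.0 1) (λ.0 0 (0 0))
  →5  (λ.0) (λ.0 0 (0 0))
  →6  λ.0 0 (0 0)

Answer: after 6 steps: λ.0 0 (0 0)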